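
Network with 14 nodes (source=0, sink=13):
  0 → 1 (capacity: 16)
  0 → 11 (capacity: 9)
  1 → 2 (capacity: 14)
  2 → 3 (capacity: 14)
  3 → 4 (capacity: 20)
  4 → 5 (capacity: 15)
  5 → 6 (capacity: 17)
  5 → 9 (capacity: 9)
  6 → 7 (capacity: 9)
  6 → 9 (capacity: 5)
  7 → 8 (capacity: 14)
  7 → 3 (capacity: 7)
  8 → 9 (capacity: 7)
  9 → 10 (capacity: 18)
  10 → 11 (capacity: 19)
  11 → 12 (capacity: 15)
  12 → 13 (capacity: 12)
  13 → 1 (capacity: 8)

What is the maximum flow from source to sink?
Maximum flow = 12

Max flow: 12

Flow assignment:
  0 → 1: 12/16
  1 → 2: 12/14
  2 → 3: 12/14
  3 → 4: 12/20
  4 → 5: 12/15
  5 → 6: 5/17
  5 → 9: 7/9
  6 → 9: 5/5
  9 → 10: 12/18
  10 → 11: 12/19
  11 → 12: 12/15
  12 → 13: 12/12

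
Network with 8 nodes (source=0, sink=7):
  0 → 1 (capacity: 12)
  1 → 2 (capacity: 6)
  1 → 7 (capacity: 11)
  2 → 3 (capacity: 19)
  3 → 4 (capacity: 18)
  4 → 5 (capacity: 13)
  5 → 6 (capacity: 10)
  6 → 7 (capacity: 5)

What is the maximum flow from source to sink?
Maximum flow = 12

Max flow: 12

Flow assignment:
  0 → 1: 12/12
  1 → 2: 1/6
  1 → 7: 11/11
  2 → 3: 1/19
  3 → 4: 1/18
  4 → 5: 1/13
  5 → 6: 1/10
  6 → 7: 1/5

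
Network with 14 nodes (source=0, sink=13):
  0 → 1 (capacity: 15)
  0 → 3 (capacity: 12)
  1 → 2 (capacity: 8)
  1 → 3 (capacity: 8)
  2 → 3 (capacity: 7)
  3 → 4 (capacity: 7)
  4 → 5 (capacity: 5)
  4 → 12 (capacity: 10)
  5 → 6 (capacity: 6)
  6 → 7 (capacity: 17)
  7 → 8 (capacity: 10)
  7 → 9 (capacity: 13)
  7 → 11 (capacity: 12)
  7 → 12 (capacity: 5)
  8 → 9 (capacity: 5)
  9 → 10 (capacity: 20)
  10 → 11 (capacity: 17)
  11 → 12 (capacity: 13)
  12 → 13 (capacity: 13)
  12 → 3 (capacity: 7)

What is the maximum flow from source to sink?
Maximum flow = 7

Max flow: 7

Flow assignment:
  0 → 3: 7/12
  3 → 4: 7/7
  4 → 12: 7/10
  12 → 13: 7/13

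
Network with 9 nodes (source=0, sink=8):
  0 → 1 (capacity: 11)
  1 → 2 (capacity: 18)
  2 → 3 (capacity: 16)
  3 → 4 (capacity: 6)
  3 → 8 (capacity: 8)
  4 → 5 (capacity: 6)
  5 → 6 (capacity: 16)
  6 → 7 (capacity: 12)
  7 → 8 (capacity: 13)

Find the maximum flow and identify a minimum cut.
Max flow = 11, Min cut edges: (0,1)

Maximum flow: 11
Minimum cut: (0,1)
Partition: S = [0], T = [1, 2, 3, 4, 5, 6, 7, 8]

Max-flow min-cut theorem verified: both equal 11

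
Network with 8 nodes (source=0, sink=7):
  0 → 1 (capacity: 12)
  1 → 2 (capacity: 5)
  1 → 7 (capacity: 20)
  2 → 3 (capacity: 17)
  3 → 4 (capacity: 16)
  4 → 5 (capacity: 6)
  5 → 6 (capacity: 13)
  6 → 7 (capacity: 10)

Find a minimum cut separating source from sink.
Min cut value = 12, edges: (0,1)

Min cut value: 12
Partition: S = [0], T = [1, 2, 3, 4, 5, 6, 7]
Cut edges: (0,1)

By max-flow min-cut theorem, max flow = min cut = 12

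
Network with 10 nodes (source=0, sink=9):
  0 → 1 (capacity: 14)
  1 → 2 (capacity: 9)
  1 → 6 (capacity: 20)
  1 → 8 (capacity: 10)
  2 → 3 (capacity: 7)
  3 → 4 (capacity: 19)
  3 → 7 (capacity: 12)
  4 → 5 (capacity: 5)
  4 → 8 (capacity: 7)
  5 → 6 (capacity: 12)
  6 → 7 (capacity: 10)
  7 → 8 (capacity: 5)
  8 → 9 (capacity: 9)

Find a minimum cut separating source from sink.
Min cut value = 9, edges: (8,9)

Min cut value: 9
Partition: S = [0, 1, 2, 3, 4, 5, 6, 7, 8], T = [9]
Cut edges: (8,9)

By max-flow min-cut theorem, max flow = min cut = 9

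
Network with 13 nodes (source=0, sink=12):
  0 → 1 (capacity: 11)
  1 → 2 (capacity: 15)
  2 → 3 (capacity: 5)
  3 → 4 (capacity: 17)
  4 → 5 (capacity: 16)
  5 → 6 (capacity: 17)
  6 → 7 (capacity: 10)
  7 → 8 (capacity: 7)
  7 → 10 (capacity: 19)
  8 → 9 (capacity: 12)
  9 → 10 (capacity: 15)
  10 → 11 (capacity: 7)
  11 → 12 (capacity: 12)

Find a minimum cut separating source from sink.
Min cut value = 5, edges: (2,3)

Min cut value: 5
Partition: S = [0, 1, 2], T = [3, 4, 5, 6, 7, 8, 9, 10, 11, 12]
Cut edges: (2,3)

By max-flow min-cut theorem, max flow = min cut = 5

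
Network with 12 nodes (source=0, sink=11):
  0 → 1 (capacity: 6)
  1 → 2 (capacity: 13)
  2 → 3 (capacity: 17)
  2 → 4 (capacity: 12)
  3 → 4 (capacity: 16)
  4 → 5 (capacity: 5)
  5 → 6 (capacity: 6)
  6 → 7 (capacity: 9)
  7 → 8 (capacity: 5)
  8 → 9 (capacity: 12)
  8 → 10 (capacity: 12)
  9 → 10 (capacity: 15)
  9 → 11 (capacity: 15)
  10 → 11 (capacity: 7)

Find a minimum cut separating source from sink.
Min cut value = 5, edges: (7,8)

Min cut value: 5
Partition: S = [0, 1, 2, 3, 4, 5, 6, 7], T = [8, 9, 10, 11]
Cut edges: (7,8)

By max-flow min-cut theorem, max flow = min cut = 5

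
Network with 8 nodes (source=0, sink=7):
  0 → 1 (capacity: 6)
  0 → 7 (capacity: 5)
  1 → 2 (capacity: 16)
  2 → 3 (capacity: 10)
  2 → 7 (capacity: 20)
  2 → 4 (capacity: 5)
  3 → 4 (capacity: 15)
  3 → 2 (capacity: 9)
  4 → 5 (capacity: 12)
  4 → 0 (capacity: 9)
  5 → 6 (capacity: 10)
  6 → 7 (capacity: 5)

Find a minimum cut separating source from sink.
Min cut value = 11, edges: (0,1), (0,7)

Min cut value: 11
Partition: S = [0], T = [1, 2, 3, 4, 5, 6, 7]
Cut edges: (0,1), (0,7)

By max-flow min-cut theorem, max flow = min cut = 11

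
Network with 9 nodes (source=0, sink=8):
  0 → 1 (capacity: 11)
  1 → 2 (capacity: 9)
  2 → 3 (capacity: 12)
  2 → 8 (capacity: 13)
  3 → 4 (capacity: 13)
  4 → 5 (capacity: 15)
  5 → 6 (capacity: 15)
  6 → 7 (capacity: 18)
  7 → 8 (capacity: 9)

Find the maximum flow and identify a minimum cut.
Max flow = 9, Min cut edges: (1,2)

Maximum flow: 9
Minimum cut: (1,2)
Partition: S = [0, 1], T = [2, 3, 4, 5, 6, 7, 8]

Max-flow min-cut theorem verified: both equal 9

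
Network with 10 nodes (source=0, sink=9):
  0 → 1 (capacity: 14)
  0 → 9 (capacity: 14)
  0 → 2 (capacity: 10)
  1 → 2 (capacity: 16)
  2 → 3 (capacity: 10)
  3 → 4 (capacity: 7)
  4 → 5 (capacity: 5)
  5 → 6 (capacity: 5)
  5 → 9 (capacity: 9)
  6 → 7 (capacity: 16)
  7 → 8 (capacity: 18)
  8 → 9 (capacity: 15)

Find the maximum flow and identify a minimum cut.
Max flow = 19, Min cut edges: (0,9), (4,5)

Maximum flow: 19
Minimum cut: (0,9), (4,5)
Partition: S = [0, 1, 2, 3, 4], T = [5, 6, 7, 8, 9]

Max-flow min-cut theorem verified: both equal 19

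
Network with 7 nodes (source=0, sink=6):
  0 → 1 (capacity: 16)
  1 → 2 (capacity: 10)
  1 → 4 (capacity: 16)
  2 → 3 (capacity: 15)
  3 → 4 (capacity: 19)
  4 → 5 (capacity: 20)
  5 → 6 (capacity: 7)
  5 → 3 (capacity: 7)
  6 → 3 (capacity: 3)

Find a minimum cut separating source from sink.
Min cut value = 7, edges: (5,6)

Min cut value: 7
Partition: S = [0, 1, 2, 3, 4, 5], T = [6]
Cut edges: (5,6)

By max-flow min-cut theorem, max flow = min cut = 7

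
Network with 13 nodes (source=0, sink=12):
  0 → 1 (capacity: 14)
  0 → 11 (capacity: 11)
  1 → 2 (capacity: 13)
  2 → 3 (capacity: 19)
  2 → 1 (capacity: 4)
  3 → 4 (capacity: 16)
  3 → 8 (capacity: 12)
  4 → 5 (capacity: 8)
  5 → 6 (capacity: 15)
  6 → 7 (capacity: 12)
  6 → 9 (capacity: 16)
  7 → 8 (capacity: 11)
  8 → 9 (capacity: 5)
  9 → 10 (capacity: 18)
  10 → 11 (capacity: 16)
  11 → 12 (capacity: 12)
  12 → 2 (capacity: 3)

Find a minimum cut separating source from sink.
Min cut value = 12, edges: (11,12)

Min cut value: 12
Partition: S = [0, 1, 2, 3, 4, 5, 6, 7, 8, 9, 10, 11], T = [12]
Cut edges: (11,12)

By max-flow min-cut theorem, max flow = min cut = 12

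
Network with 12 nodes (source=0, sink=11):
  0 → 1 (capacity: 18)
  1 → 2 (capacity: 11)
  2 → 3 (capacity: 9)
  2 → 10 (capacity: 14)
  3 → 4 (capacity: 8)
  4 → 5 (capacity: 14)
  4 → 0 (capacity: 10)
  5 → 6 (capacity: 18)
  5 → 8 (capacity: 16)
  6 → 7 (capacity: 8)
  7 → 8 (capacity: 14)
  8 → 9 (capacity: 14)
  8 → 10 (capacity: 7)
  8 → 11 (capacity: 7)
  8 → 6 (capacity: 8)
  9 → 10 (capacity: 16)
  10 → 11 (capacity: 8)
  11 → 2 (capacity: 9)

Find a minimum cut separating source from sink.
Min cut value = 11, edges: (1,2)

Min cut value: 11
Partition: S = [0, 1], T = [2, 3, 4, 5, 6, 7, 8, 9, 10, 11]
Cut edges: (1,2)

By max-flow min-cut theorem, max flow = min cut = 11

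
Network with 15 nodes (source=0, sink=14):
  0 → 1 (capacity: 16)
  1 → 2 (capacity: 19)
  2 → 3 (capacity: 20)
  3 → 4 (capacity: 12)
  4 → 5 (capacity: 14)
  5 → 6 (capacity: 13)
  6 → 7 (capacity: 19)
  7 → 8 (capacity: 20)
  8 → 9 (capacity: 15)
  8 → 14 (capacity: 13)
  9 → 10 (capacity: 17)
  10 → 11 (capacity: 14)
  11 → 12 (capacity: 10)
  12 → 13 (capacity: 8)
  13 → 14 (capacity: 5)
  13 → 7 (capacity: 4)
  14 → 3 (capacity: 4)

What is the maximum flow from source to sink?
Maximum flow = 12

Max flow: 12

Flow assignment:
  0 → 1: 12/16
  1 → 2: 12/19
  2 → 3: 12/20
  3 → 4: 12/12
  4 → 5: 12/14
  5 → 6: 12/13
  6 → 7: 12/19
  7 → 8: 12/20
  8 → 14: 12/13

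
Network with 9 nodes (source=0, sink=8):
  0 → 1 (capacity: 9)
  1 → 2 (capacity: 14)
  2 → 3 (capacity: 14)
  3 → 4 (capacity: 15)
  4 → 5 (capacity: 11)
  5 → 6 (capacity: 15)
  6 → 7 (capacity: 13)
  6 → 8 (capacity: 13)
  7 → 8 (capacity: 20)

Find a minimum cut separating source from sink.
Min cut value = 9, edges: (0,1)

Min cut value: 9
Partition: S = [0], T = [1, 2, 3, 4, 5, 6, 7, 8]
Cut edges: (0,1)

By max-flow min-cut theorem, max flow = min cut = 9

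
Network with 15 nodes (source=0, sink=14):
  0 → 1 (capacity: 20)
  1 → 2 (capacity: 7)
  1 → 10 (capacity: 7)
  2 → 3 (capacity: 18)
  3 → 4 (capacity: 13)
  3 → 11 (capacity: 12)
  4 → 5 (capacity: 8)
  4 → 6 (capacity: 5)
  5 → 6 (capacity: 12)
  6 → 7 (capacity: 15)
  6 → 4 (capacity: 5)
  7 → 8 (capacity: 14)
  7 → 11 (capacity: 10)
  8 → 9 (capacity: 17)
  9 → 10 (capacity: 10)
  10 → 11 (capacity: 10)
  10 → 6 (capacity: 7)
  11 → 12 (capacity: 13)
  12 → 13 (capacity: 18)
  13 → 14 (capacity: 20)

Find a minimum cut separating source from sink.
Min cut value = 13, edges: (11,12)

Min cut value: 13
Partition: S = [0, 1, 2, 3, 4, 5, 6, 7, 8, 9, 10, 11], T = [12, 13, 14]
Cut edges: (11,12)

By max-flow min-cut theorem, max flow = min cut = 13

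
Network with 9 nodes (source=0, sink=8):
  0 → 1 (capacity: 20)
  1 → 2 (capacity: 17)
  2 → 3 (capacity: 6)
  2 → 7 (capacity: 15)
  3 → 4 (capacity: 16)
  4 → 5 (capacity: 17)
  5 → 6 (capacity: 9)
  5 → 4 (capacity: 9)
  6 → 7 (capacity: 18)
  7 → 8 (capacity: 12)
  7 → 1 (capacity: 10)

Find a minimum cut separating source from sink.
Min cut value = 12, edges: (7,8)

Min cut value: 12
Partition: S = [0, 1, 2, 3, 4, 5, 6, 7], T = [8]
Cut edges: (7,8)

By max-flow min-cut theorem, max flow = min cut = 12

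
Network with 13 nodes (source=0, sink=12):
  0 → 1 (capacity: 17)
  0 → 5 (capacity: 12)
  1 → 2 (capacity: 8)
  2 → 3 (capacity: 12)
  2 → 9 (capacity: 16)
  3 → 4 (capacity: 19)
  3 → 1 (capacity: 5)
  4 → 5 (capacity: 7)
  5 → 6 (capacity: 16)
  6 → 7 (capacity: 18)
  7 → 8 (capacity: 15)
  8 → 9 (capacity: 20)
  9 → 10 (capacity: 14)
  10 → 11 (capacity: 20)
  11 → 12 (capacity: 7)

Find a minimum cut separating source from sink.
Min cut value = 7, edges: (11,12)

Min cut value: 7
Partition: S = [0, 1, 2, 3, 4, 5, 6, 7, 8, 9, 10, 11], T = [12]
Cut edges: (11,12)

By max-flow min-cut theorem, max flow = min cut = 7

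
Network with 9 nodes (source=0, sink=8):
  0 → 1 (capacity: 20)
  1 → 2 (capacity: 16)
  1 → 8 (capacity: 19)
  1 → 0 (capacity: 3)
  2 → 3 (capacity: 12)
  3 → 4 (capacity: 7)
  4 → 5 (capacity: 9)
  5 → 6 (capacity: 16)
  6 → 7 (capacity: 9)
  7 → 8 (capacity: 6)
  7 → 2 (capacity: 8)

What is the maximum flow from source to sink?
Maximum flow = 20

Max flow: 20

Flow assignment:
  0 → 1: 20/20
  1 → 2: 1/16
  1 → 8: 19/19
  2 → 3: 1/12
  3 → 4: 1/7
  4 → 5: 1/9
  5 → 6: 1/16
  6 → 7: 1/9
  7 → 8: 1/6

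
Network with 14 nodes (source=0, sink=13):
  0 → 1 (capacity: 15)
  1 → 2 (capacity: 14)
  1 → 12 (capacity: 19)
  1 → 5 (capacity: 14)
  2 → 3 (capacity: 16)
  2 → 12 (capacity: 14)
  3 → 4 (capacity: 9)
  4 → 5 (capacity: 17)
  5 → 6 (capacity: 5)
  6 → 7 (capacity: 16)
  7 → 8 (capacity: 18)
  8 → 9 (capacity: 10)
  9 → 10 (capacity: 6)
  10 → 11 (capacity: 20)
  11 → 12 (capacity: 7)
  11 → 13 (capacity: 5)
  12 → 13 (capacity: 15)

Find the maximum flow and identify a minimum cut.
Max flow = 15, Min cut edges: (0,1)

Maximum flow: 15
Minimum cut: (0,1)
Partition: S = [0], T = [1, 2, 3, 4, 5, 6, 7, 8, 9, 10, 11, 12, 13]

Max-flow min-cut theorem verified: both equal 15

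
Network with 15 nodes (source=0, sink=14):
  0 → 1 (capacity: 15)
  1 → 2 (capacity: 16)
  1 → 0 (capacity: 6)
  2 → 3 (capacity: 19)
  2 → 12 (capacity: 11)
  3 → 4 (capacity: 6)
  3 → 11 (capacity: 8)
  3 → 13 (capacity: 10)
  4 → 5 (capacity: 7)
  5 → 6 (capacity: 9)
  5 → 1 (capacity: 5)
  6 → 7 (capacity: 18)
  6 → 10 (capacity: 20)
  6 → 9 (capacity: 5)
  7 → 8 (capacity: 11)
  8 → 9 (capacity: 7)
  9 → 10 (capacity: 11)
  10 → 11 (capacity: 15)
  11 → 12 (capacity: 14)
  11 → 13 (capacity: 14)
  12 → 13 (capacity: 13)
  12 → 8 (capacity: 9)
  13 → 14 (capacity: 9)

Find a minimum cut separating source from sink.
Min cut value = 9, edges: (13,14)

Min cut value: 9
Partition: S = [0, 1, 2, 3, 4, 5, 6, 7, 8, 9, 10, 11, 12, 13], T = [14]
Cut edges: (13,14)

By max-flow min-cut theorem, max flow = min cut = 9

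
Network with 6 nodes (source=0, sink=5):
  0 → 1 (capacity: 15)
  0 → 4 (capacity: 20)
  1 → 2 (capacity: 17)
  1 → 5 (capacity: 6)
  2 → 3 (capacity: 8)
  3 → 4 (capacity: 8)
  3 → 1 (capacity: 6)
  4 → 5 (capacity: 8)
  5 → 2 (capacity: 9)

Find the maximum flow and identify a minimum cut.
Max flow = 14, Min cut edges: (1,5), (4,5)

Maximum flow: 14
Minimum cut: (1,5), (4,5)
Partition: S = [0, 1, 2, 3, 4], T = [5]

Max-flow min-cut theorem verified: both equal 14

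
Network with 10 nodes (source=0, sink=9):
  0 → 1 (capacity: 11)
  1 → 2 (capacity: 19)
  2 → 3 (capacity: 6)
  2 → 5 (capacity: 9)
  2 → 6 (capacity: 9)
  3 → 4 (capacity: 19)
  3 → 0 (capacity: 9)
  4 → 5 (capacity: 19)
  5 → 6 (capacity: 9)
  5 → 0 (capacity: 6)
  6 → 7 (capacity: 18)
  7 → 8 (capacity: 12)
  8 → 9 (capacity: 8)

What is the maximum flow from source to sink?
Maximum flow = 8

Max flow: 8

Flow assignment:
  0 → 1: 11/11
  1 → 2: 11/19
  2 → 5: 3/9
  2 → 6: 8/9
  5 → 0: 3/6
  6 → 7: 8/18
  7 → 8: 8/12
  8 → 9: 8/8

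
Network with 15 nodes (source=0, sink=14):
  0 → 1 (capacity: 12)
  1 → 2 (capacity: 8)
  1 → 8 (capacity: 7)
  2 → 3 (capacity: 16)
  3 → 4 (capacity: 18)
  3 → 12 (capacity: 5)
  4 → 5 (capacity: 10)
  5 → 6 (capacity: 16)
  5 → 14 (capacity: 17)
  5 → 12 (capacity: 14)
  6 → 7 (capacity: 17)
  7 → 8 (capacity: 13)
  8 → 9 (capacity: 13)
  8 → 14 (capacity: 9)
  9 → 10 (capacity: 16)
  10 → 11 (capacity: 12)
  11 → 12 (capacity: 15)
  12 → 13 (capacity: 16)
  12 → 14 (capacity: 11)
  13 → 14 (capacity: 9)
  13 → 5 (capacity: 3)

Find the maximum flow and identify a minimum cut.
Max flow = 12, Min cut edges: (0,1)

Maximum flow: 12
Minimum cut: (0,1)
Partition: S = [0], T = [1, 2, 3, 4, 5, 6, 7, 8, 9, 10, 11, 12, 13, 14]

Max-flow min-cut theorem verified: both equal 12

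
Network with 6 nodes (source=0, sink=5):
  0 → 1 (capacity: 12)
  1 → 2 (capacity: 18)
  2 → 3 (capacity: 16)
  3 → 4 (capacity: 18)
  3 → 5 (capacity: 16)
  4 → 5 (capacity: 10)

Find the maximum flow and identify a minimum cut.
Max flow = 12, Min cut edges: (0,1)

Maximum flow: 12
Minimum cut: (0,1)
Partition: S = [0], T = [1, 2, 3, 4, 5]

Max-flow min-cut theorem verified: both equal 12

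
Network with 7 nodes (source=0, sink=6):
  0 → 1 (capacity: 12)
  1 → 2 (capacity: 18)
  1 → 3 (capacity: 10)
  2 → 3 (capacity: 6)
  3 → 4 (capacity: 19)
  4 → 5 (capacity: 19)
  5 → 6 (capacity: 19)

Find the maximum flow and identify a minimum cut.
Max flow = 12, Min cut edges: (0,1)

Maximum flow: 12
Minimum cut: (0,1)
Partition: S = [0], T = [1, 2, 3, 4, 5, 6]

Max-flow min-cut theorem verified: both equal 12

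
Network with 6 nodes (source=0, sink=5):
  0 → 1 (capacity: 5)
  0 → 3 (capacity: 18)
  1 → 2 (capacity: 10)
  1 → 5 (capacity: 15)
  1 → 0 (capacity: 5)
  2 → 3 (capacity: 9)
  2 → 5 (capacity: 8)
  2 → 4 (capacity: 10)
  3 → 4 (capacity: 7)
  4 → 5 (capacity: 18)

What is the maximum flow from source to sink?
Maximum flow = 12

Max flow: 12

Flow assignment:
  0 → 1: 5/5
  0 → 3: 7/18
  1 → 5: 5/15
  3 → 4: 7/7
  4 → 5: 7/18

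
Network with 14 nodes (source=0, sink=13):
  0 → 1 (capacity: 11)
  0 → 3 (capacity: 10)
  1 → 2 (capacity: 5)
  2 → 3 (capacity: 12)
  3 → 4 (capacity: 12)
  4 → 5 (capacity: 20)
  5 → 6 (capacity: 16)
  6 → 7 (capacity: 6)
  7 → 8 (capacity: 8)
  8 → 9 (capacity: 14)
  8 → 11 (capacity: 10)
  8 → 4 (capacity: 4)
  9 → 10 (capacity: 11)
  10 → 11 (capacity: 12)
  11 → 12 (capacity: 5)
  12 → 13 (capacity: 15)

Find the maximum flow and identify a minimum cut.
Max flow = 5, Min cut edges: (11,12)

Maximum flow: 5
Minimum cut: (11,12)
Partition: S = [0, 1, 2, 3, 4, 5, 6, 7, 8, 9, 10, 11], T = [12, 13]

Max-flow min-cut theorem verified: both equal 5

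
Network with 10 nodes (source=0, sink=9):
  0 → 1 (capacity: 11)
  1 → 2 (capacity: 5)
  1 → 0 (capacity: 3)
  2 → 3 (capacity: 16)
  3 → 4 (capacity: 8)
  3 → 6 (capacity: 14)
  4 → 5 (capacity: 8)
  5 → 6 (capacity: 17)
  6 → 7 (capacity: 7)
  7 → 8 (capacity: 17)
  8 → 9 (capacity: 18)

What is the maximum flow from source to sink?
Maximum flow = 5

Max flow: 5

Flow assignment:
  0 → 1: 5/11
  1 → 2: 5/5
  2 → 3: 5/16
  3 → 6: 5/14
  6 → 7: 5/7
  7 → 8: 5/17
  8 → 9: 5/18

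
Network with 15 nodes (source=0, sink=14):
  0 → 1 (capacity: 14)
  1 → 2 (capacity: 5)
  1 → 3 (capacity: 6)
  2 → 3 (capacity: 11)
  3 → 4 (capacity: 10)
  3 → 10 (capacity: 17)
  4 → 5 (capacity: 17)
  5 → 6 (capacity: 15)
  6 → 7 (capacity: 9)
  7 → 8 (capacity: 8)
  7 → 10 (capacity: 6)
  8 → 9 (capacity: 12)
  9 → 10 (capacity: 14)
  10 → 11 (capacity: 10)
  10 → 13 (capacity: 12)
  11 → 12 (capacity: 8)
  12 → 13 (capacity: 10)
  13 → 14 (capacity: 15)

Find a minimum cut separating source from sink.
Min cut value = 11, edges: (1,2), (1,3)

Min cut value: 11
Partition: S = [0, 1], T = [2, 3, 4, 5, 6, 7, 8, 9, 10, 11, 12, 13, 14]
Cut edges: (1,2), (1,3)

By max-flow min-cut theorem, max flow = min cut = 11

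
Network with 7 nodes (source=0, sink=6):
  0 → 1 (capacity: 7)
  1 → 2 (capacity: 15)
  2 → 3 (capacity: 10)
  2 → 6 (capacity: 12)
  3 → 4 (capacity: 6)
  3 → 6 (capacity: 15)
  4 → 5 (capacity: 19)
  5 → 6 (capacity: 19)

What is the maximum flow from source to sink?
Maximum flow = 7

Max flow: 7

Flow assignment:
  0 → 1: 7/7
  1 → 2: 7/15
  2 → 6: 7/12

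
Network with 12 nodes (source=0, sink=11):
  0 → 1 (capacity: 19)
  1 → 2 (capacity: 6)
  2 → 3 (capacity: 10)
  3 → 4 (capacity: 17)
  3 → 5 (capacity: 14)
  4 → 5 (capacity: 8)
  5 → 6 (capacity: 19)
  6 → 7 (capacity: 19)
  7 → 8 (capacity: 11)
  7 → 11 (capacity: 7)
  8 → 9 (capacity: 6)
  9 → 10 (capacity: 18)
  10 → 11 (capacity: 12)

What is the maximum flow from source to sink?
Maximum flow = 6

Max flow: 6

Flow assignment:
  0 → 1: 6/19
  1 → 2: 6/6
  2 → 3: 6/10
  3 → 5: 6/14
  5 → 6: 6/19
  6 → 7: 6/19
  7 → 11: 6/7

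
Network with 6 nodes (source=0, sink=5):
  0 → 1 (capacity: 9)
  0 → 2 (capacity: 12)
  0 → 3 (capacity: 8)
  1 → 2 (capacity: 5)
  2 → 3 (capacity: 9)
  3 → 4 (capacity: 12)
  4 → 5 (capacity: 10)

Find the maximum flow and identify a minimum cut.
Max flow = 10, Min cut edges: (4,5)

Maximum flow: 10
Minimum cut: (4,5)
Partition: S = [0, 1, 2, 3, 4], T = [5]

Max-flow min-cut theorem verified: both equal 10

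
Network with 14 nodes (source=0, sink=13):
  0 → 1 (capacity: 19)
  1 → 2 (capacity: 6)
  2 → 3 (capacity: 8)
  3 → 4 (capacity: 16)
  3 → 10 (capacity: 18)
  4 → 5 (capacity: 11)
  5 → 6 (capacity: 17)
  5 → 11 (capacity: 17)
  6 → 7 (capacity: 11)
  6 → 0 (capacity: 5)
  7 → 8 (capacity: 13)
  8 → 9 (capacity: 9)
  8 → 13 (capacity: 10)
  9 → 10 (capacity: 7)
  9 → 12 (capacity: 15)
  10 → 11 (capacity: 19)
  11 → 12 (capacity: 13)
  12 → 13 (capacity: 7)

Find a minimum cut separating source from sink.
Min cut value = 6, edges: (1,2)

Min cut value: 6
Partition: S = [0, 1], T = [2, 3, 4, 5, 6, 7, 8, 9, 10, 11, 12, 13]
Cut edges: (1,2)

By max-flow min-cut theorem, max flow = min cut = 6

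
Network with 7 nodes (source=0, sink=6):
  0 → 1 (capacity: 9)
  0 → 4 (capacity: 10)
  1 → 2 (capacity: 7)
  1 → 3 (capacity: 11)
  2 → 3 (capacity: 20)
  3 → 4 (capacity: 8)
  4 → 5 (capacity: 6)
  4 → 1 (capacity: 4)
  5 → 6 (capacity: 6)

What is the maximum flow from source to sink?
Maximum flow = 6

Max flow: 6

Flow assignment:
  0 → 1: 6/9
  1 → 3: 8/11
  3 → 4: 8/8
  4 → 5: 6/6
  4 → 1: 2/4
  5 → 6: 6/6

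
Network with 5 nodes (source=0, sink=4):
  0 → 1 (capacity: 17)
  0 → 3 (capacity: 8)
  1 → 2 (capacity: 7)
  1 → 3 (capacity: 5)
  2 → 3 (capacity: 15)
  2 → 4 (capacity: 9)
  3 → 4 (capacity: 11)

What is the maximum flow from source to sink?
Maximum flow = 18

Max flow: 18

Flow assignment:
  0 → 1: 12/17
  0 → 3: 6/8
  1 → 2: 7/7
  1 → 3: 5/5
  2 → 4: 7/9
  3 → 4: 11/11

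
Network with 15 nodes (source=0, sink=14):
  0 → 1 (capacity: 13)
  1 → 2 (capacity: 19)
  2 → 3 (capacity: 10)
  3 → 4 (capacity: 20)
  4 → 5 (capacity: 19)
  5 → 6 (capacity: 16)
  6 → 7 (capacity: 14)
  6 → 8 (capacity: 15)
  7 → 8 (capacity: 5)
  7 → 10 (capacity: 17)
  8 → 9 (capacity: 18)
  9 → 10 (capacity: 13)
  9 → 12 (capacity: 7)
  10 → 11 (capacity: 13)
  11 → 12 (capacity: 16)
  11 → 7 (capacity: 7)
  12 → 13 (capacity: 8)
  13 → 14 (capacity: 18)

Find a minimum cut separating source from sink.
Min cut value = 8, edges: (12,13)

Min cut value: 8
Partition: S = [0, 1, 2, 3, 4, 5, 6, 7, 8, 9, 10, 11, 12], T = [13, 14]
Cut edges: (12,13)

By max-flow min-cut theorem, max flow = min cut = 8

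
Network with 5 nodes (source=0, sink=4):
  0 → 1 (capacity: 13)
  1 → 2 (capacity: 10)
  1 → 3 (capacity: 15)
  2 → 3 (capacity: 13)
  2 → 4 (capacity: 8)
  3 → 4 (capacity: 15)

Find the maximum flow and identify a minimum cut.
Max flow = 13, Min cut edges: (0,1)

Maximum flow: 13
Minimum cut: (0,1)
Partition: S = [0], T = [1, 2, 3, 4]

Max-flow min-cut theorem verified: both equal 13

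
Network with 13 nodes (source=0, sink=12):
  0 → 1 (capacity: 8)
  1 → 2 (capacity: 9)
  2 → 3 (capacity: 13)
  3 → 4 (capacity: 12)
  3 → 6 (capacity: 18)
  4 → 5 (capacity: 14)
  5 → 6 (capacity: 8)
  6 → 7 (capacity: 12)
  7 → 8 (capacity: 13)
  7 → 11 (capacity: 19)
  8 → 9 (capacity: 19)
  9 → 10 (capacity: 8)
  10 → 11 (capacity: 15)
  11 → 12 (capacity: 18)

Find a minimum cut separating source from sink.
Min cut value = 8, edges: (0,1)

Min cut value: 8
Partition: S = [0], T = [1, 2, 3, 4, 5, 6, 7, 8, 9, 10, 11, 12]
Cut edges: (0,1)

By max-flow min-cut theorem, max flow = min cut = 8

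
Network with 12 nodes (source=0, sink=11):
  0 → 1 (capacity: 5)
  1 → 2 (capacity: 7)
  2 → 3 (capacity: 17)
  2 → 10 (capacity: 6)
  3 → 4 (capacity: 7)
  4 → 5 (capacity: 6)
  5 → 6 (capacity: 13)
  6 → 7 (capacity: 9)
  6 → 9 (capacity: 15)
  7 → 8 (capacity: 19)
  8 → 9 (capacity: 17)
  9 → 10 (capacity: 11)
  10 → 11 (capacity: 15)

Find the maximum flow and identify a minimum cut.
Max flow = 5, Min cut edges: (0,1)

Maximum flow: 5
Minimum cut: (0,1)
Partition: S = [0], T = [1, 2, 3, 4, 5, 6, 7, 8, 9, 10, 11]

Max-flow min-cut theorem verified: both equal 5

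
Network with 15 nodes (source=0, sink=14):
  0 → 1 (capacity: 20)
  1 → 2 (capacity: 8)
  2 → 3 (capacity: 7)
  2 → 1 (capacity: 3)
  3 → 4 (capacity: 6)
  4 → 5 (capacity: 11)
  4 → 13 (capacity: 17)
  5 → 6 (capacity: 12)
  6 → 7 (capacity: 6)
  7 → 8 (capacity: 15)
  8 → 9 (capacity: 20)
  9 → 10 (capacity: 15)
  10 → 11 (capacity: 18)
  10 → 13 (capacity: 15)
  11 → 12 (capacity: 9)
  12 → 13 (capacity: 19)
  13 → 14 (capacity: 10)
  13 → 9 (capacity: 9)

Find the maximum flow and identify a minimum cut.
Max flow = 6, Min cut edges: (3,4)

Maximum flow: 6
Minimum cut: (3,4)
Partition: S = [0, 1, 2, 3], T = [4, 5, 6, 7, 8, 9, 10, 11, 12, 13, 14]

Max-flow min-cut theorem verified: both equal 6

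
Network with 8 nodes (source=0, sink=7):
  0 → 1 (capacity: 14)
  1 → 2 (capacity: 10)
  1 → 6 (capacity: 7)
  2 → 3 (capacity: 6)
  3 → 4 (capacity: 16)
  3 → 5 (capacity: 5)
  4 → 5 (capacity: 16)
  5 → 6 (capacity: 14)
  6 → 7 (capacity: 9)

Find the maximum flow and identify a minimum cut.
Max flow = 9, Min cut edges: (6,7)

Maximum flow: 9
Minimum cut: (6,7)
Partition: S = [0, 1, 2, 3, 4, 5, 6], T = [7]

Max-flow min-cut theorem verified: both equal 9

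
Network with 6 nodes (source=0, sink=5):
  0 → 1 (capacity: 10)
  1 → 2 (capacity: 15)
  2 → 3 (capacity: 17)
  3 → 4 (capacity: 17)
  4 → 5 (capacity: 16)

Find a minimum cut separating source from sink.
Min cut value = 10, edges: (0,1)

Min cut value: 10
Partition: S = [0], T = [1, 2, 3, 4, 5]
Cut edges: (0,1)

By max-flow min-cut theorem, max flow = min cut = 10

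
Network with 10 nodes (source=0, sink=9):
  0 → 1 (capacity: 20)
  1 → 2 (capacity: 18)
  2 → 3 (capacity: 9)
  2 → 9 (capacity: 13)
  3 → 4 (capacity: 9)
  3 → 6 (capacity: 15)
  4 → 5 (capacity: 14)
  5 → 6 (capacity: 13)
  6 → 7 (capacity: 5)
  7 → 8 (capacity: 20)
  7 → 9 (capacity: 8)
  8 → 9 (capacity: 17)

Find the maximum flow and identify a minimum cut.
Max flow = 18, Min cut edges: (2,9), (6,7)

Maximum flow: 18
Minimum cut: (2,9), (6,7)
Partition: S = [0, 1, 2, 3, 4, 5, 6], T = [7, 8, 9]

Max-flow min-cut theorem verified: both equal 18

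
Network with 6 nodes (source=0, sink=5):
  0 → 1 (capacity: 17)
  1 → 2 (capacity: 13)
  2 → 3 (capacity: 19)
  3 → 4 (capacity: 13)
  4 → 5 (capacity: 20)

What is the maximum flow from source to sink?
Maximum flow = 13

Max flow: 13

Flow assignment:
  0 → 1: 13/17
  1 → 2: 13/13
  2 → 3: 13/19
  3 → 4: 13/13
  4 → 5: 13/20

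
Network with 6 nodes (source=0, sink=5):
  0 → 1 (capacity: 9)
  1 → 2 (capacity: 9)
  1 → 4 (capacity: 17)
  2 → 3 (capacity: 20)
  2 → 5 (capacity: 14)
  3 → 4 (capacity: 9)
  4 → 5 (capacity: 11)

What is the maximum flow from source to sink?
Maximum flow = 9

Max flow: 9

Flow assignment:
  0 → 1: 9/9
  1 → 2: 9/9
  2 → 5: 9/14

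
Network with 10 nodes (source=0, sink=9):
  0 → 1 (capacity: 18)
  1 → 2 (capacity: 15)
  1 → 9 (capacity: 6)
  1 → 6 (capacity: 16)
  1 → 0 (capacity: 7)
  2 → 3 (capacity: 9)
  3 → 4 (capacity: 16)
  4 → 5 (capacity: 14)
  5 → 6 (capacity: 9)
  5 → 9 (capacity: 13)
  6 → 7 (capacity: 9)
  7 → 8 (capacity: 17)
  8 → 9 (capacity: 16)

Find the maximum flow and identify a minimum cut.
Max flow = 18, Min cut edges: (0,1)

Maximum flow: 18
Minimum cut: (0,1)
Partition: S = [0], T = [1, 2, 3, 4, 5, 6, 7, 8, 9]

Max-flow min-cut theorem verified: both equal 18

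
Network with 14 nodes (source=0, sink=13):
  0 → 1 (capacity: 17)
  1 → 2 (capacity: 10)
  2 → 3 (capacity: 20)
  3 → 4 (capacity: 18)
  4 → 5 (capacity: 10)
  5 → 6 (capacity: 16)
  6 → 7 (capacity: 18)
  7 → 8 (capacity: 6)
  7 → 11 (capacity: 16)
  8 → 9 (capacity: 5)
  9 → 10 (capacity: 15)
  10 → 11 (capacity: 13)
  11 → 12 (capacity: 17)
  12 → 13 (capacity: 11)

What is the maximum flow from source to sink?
Maximum flow = 10

Max flow: 10

Flow assignment:
  0 → 1: 10/17
  1 → 2: 10/10
  2 → 3: 10/20
  3 → 4: 10/18
  4 → 5: 10/10
  5 → 6: 10/16
  6 → 7: 10/18
  7 → 11: 10/16
  11 → 12: 10/17
  12 → 13: 10/11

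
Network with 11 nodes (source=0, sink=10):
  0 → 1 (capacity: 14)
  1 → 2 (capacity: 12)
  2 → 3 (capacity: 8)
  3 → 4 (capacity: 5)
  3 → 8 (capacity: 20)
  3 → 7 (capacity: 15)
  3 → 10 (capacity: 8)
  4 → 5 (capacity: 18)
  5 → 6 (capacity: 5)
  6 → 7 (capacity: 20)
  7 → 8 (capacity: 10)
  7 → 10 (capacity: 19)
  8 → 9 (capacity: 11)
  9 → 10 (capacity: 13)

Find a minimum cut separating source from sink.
Min cut value = 8, edges: (2,3)

Min cut value: 8
Partition: S = [0, 1, 2], T = [3, 4, 5, 6, 7, 8, 9, 10]
Cut edges: (2,3)

By max-flow min-cut theorem, max flow = min cut = 8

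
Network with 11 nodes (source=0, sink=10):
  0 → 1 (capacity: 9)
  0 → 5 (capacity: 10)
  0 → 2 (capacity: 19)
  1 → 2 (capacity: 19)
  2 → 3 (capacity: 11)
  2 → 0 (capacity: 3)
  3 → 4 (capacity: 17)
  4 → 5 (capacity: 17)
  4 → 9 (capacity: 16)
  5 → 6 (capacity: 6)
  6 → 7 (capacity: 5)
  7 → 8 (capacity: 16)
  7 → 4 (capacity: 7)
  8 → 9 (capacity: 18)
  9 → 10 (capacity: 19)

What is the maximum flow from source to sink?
Maximum flow = 16

Max flow: 16

Flow assignment:
  0 → 5: 5/10
  0 → 2: 11/19
  2 → 3: 11/11
  3 → 4: 11/17
  4 → 9: 11/16
  5 → 6: 5/6
  6 → 7: 5/5
  7 → 8: 5/16
  8 → 9: 5/18
  9 → 10: 16/19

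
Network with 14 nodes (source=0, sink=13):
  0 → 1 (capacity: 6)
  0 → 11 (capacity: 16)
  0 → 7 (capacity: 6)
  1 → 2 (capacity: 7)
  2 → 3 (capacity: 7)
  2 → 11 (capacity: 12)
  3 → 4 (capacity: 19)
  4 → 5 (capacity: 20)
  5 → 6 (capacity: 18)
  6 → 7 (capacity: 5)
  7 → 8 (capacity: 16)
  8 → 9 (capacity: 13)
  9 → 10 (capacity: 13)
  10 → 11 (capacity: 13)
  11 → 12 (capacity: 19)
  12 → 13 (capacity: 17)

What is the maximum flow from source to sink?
Maximum flow = 17

Max flow: 17

Flow assignment:
  0 → 1: 6/6
  0 → 11: 5/16
  0 → 7: 6/6
  1 → 2: 6/7
  2 → 11: 6/12
  7 → 8: 6/16
  8 → 9: 6/13
  9 → 10: 6/13
  10 → 11: 6/13
  11 → 12: 17/19
  12 → 13: 17/17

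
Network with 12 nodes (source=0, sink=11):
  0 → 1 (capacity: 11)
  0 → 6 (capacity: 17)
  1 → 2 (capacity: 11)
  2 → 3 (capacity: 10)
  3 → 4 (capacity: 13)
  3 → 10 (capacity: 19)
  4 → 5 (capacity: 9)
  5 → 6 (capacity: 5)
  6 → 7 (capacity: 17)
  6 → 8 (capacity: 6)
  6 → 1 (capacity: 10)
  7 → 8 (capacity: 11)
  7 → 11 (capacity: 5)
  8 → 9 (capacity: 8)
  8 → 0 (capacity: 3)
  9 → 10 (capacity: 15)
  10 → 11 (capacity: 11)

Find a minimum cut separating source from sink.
Min cut value = 16, edges: (7,11), (10,11)

Min cut value: 16
Partition: S = [0, 1, 2, 3, 4, 5, 6, 7, 8, 9, 10], T = [11]
Cut edges: (7,11), (10,11)

By max-flow min-cut theorem, max flow = min cut = 16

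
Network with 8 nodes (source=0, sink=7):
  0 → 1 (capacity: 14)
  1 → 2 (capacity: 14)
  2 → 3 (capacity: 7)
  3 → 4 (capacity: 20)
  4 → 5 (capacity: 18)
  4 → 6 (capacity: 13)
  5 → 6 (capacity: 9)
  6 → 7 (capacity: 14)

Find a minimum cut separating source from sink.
Min cut value = 7, edges: (2,3)

Min cut value: 7
Partition: S = [0, 1, 2], T = [3, 4, 5, 6, 7]
Cut edges: (2,3)

By max-flow min-cut theorem, max flow = min cut = 7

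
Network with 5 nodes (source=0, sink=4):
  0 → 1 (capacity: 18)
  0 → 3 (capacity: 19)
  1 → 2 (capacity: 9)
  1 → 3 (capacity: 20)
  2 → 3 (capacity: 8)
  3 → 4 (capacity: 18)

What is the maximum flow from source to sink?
Maximum flow = 18

Max flow: 18

Flow assignment:
  0 → 3: 18/19
  3 → 4: 18/18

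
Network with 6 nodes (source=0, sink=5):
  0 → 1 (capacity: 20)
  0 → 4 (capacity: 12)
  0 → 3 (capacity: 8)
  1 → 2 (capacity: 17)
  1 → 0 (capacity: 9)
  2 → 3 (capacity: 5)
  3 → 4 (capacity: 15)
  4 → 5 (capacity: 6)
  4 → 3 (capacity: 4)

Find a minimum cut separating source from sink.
Min cut value = 6, edges: (4,5)

Min cut value: 6
Partition: S = [0, 1, 2, 3, 4], T = [5]
Cut edges: (4,5)

By max-flow min-cut theorem, max flow = min cut = 6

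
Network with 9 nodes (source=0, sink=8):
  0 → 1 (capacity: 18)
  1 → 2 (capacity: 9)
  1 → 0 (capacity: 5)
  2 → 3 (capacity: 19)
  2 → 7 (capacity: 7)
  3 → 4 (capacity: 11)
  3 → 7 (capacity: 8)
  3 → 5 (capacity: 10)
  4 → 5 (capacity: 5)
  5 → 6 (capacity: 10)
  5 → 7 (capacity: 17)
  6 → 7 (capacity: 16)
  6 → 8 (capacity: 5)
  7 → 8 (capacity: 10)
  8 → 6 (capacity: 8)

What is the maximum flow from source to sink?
Maximum flow = 9

Max flow: 9

Flow assignment:
  0 → 1: 9/18
  1 → 2: 9/9
  2 → 3: 2/19
  2 → 7: 7/7
  3 → 7: 2/8
  7 → 8: 9/10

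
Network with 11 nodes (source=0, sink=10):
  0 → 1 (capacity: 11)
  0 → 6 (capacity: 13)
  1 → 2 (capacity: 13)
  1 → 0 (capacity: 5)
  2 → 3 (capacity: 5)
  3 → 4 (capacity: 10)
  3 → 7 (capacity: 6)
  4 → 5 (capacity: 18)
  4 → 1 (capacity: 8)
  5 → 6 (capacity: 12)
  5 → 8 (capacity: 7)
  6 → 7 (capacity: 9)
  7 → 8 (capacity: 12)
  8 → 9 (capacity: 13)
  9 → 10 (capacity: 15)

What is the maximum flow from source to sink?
Maximum flow = 13

Max flow: 13

Flow assignment:
  0 → 1: 5/11
  0 → 6: 8/13
  1 → 2: 5/13
  2 → 3: 5/5
  3 → 4: 2/10
  3 → 7: 3/6
  4 → 5: 2/18
  5 → 6: 1/12
  5 → 8: 1/7
  6 → 7: 9/9
  7 → 8: 12/12
  8 → 9: 13/13
  9 → 10: 13/15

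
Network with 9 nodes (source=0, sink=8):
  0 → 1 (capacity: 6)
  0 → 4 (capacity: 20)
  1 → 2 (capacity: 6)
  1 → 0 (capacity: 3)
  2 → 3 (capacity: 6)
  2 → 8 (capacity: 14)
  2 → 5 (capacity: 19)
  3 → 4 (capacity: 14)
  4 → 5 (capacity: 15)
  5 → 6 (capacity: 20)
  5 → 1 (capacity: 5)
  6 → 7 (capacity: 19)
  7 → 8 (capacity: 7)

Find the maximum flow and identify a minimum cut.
Max flow = 13, Min cut edges: (1,2), (7,8)

Maximum flow: 13
Minimum cut: (1,2), (7,8)
Partition: S = [0, 1, 3, 4, 5, 6, 7], T = [2, 8]

Max-flow min-cut theorem verified: both equal 13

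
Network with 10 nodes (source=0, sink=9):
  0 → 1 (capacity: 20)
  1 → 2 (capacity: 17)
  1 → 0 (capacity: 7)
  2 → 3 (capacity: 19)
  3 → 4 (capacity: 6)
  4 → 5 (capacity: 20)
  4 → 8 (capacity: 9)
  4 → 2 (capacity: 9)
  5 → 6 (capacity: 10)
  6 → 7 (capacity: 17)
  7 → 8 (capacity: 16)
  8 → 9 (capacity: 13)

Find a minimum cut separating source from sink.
Min cut value = 6, edges: (3,4)

Min cut value: 6
Partition: S = [0, 1, 2, 3], T = [4, 5, 6, 7, 8, 9]
Cut edges: (3,4)

By max-flow min-cut theorem, max flow = min cut = 6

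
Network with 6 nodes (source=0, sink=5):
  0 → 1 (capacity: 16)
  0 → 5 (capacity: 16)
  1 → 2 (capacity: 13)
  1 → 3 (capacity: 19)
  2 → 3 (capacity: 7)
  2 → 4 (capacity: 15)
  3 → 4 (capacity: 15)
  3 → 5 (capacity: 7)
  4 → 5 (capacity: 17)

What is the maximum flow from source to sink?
Maximum flow = 32

Max flow: 32

Flow assignment:
  0 → 1: 16/16
  0 → 5: 16/16
  1 → 3: 16/19
  3 → 4: 9/15
  3 → 5: 7/7
  4 → 5: 9/17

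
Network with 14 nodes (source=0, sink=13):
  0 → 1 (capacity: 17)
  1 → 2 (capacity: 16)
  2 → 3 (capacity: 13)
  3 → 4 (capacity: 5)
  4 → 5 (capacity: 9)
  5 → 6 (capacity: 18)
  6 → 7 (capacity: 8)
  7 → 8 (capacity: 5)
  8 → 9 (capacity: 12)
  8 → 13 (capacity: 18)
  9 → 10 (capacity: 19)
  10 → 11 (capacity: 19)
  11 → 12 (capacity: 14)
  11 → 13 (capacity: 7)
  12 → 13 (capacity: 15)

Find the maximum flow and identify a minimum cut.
Max flow = 5, Min cut edges: (7,8)

Maximum flow: 5
Minimum cut: (7,8)
Partition: S = [0, 1, 2, 3, 4, 5, 6, 7], T = [8, 9, 10, 11, 12, 13]

Max-flow min-cut theorem verified: both equal 5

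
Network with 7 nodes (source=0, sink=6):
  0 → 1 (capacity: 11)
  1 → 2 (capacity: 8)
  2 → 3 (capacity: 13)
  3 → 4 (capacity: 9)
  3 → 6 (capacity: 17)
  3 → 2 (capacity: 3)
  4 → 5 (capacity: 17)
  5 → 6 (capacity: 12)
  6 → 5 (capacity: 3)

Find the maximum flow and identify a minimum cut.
Max flow = 8, Min cut edges: (1,2)

Maximum flow: 8
Minimum cut: (1,2)
Partition: S = [0, 1], T = [2, 3, 4, 5, 6]

Max-flow min-cut theorem verified: both equal 8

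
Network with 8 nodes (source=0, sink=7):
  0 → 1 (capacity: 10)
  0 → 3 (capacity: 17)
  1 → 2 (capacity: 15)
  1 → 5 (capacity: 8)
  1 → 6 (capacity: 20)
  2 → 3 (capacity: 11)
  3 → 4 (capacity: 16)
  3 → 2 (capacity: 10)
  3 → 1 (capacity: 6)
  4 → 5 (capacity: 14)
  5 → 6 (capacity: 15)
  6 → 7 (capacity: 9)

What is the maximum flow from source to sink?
Maximum flow = 9

Max flow: 9

Flow assignment:
  0 → 3: 9/17
  3 → 4: 9/16
  4 → 5: 9/14
  5 → 6: 9/15
  6 → 7: 9/9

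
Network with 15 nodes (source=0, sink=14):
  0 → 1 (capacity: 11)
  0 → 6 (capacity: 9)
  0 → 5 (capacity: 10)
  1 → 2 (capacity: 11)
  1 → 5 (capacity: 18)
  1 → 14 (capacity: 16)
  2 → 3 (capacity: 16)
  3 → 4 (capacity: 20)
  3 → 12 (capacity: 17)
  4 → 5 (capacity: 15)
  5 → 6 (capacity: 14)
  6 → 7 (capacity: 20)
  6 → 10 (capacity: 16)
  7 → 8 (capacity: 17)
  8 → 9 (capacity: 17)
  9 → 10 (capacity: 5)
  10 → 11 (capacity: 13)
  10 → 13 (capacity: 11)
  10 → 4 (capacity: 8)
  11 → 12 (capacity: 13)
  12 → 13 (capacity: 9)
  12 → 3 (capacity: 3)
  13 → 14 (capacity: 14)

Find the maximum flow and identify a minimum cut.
Max flow = 25, Min cut edges: (0,1), (13,14)

Maximum flow: 25
Minimum cut: (0,1), (13,14)
Partition: S = [0, 2, 3, 4, 5, 6, 7, 8, 9, 10, 11, 12, 13], T = [1, 14]

Max-flow min-cut theorem verified: both equal 25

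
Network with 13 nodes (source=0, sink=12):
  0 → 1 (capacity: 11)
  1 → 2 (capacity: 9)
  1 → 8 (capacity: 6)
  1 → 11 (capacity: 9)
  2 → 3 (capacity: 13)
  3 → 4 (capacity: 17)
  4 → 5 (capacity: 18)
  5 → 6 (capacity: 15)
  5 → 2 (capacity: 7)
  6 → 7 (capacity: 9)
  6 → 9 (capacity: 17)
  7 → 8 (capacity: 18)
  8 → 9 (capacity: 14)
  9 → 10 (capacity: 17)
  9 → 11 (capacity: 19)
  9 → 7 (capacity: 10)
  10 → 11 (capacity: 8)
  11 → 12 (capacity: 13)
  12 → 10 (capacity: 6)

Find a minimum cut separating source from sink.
Min cut value = 11, edges: (0,1)

Min cut value: 11
Partition: S = [0], T = [1, 2, 3, 4, 5, 6, 7, 8, 9, 10, 11, 12]
Cut edges: (0,1)

By max-flow min-cut theorem, max flow = min cut = 11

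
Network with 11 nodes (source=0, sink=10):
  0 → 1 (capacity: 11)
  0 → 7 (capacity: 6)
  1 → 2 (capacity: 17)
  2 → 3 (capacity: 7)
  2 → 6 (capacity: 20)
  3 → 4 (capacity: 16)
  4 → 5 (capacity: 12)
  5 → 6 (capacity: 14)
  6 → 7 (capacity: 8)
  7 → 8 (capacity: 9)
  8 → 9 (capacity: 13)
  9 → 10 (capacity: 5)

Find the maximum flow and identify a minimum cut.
Max flow = 5, Min cut edges: (9,10)

Maximum flow: 5
Minimum cut: (9,10)
Partition: S = [0, 1, 2, 3, 4, 5, 6, 7, 8, 9], T = [10]

Max-flow min-cut theorem verified: both equal 5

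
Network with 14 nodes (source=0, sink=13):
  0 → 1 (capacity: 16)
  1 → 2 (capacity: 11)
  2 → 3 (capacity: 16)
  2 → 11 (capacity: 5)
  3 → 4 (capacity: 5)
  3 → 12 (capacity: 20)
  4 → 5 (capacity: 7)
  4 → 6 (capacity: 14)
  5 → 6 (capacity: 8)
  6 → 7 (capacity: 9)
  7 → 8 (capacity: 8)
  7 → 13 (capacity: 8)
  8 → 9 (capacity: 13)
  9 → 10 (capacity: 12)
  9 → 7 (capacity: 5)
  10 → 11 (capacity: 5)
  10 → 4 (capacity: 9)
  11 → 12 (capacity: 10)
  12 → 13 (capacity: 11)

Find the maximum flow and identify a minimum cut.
Max flow = 11, Min cut edges: (1,2)

Maximum flow: 11
Minimum cut: (1,2)
Partition: S = [0, 1], T = [2, 3, 4, 5, 6, 7, 8, 9, 10, 11, 12, 13]

Max-flow min-cut theorem verified: both equal 11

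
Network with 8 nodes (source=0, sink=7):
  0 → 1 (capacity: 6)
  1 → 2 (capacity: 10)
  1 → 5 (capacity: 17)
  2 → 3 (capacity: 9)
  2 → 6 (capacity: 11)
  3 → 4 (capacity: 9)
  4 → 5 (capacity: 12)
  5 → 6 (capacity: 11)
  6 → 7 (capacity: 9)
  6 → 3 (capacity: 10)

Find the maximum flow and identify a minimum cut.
Max flow = 6, Min cut edges: (0,1)

Maximum flow: 6
Minimum cut: (0,1)
Partition: S = [0], T = [1, 2, 3, 4, 5, 6, 7]

Max-flow min-cut theorem verified: both equal 6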